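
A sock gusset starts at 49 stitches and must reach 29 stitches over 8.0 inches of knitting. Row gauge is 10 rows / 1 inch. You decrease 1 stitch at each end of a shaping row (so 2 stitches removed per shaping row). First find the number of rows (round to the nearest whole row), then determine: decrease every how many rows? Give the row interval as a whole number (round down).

Decrease every 8th row.

Rows = 8.0 × 10 = 80.0 → 80 rows.
Stitches to remove: 20 → 10 shaping rows (at 2 st each).
80 / 10 = 8.00 → every 8 rows.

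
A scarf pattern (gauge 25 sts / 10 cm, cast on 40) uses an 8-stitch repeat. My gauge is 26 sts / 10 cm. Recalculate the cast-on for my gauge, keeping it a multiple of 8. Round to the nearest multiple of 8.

40 × 26 / 25 = 41.60.
Nearest multiple of 8: 40.

Cast on 40 stitches.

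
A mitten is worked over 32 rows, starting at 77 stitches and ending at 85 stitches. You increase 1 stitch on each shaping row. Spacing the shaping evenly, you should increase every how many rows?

Stitches to add: |85 − 77| = 8.
Shaping rows needed: 8 / 1 = 8.
32 rows / 8 = every 4 rows.

Increase every 4th row.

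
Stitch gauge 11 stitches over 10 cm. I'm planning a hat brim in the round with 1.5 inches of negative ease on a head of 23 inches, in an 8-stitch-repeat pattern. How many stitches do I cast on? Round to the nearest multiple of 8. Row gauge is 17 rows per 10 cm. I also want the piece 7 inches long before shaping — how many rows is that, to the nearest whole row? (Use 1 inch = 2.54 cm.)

Finished = 23 − 1.5 = 21.5 inches.
21.5 inches × 2.54 = 54.61 cm.
11/10 = 1.1 sts per cm; 54.61 × 1.1 = 60.07 sts.
Nearest multiple of 8 → 64.
7 inches = 17.78 cm; × 1.7 = 30.23 → 30 rows.

Cast on 64 stitches; work 30 rows.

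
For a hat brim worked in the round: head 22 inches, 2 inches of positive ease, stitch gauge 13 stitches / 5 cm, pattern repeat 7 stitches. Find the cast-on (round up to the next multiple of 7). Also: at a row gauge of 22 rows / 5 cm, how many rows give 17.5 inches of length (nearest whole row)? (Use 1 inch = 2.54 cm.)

Finished = 22 + 2 = 24 inches.
24 inches × 2.54 = 60.96 cm.
13/5 = 2.6 sts per cm; 60.96 × 2.6 = 158.50 sts.
Next multiple of 7 → 161.
17.5 inches = 44.45 cm; × 4.4 = 195.58 → 196 rows.

Cast on 161 stitches; work 196 rows.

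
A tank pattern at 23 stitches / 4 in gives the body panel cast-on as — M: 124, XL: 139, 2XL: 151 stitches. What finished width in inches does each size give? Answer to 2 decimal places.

M 21.57 inches; XL 24.17 inches; 2XL 26.26 inches.

23/4 = 5.75 sts per in.
M: 124 / 5.75 = 21.565 → 21.57 in.
XL: 139 / 5.75 = 24.174 → 24.17 in.
2XL: 151 / 5.75 = 26.261 → 26.26 in.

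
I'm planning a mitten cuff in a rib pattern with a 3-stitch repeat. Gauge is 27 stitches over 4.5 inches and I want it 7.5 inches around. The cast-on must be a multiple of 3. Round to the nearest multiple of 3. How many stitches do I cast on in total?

CO 45 sts.

27 / 4.5 = 6 sts per inch.
7.5 × 6 = 45.00 sts.
Nearest multiple of 3: 45.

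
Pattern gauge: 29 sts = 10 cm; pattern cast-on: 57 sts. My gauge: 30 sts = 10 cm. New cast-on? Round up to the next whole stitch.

Cast on 59 stitches.

Scale factor = 30 / 29 = 1.034.
57 × 30 / 29 = 58.97 sts.
→ 59 sts.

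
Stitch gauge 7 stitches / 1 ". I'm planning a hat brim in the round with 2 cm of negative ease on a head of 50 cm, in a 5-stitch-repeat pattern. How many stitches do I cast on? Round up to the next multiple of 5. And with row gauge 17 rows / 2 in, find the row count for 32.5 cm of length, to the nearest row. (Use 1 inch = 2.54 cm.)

Cast on 135 stitches; work 109 rows.

Finished = 50 − 2 = 48 cm.
48 cm × 1/2.54 = 18.90 inches.
7/1 = 7 sts per in; 18.90 × 7 = 132.28 sts.
Next multiple of 5 → 135.
32.5 cm = 12.80 inches; × 8.5 = 108.76 → 109 rows.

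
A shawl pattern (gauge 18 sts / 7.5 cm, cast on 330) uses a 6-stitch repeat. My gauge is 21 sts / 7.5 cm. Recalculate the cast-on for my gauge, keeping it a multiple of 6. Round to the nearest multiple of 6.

330 × 21 / 18 = 385.00.
Nearest multiple of 6: 384.

CO 384 sts.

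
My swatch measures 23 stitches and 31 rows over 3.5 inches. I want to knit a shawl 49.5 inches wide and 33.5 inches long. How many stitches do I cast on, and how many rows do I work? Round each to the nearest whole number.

Cast on 325 stitches and work 297 rows.

Stitch gauge = 23/3.5 = 6.571 sts/in; 49.5 × 6.571 = 325.29 → 325 sts.
Row gauge = 31/3.5 = 8.857 rows/in; 33.5 × 8.857 = 296.71 → 297 rows.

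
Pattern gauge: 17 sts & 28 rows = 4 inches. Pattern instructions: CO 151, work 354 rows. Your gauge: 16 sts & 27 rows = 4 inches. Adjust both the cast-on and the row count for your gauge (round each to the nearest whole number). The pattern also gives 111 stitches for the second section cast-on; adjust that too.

Cast on 142 stitches; work 341 rows; second section cast-on 104 stitches.

Stitches: 151 × 16/17 = 142.12 → 142.
Rows: 354 × 27/28 = 341.36 → 341.
second section cast-on: 111 × 16/17 = 104.47 → 104.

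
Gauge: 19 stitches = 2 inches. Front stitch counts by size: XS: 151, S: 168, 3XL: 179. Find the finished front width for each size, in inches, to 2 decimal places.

19/2 = 9.5 sts per in.
XS: 151 / 9.5 = 15.895 → 15.89 in.
S: 168 / 9.5 = 17.684 → 17.68 in.
3XL: 179 / 9.5 = 18.842 → 18.84 in.

XS 15.89 inches; S 17.68 inches; 3XL 18.84 inches.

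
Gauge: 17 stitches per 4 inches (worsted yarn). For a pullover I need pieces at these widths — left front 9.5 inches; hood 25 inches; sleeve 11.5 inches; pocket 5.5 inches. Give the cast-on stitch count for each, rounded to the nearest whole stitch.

left front 40; hood 106; sleeve 49; pocket 23.

Rate = 17/4 = 4.25 sts per in.
left front: 9.5 × 4.25 = 40.38 → 40.
hood: 25 × 4.25 = 106.25 → 106.
sleeve: 11.5 × 4.25 = 48.88 → 49.
pocket: 5.5 × 4.25 = 23.38 → 23.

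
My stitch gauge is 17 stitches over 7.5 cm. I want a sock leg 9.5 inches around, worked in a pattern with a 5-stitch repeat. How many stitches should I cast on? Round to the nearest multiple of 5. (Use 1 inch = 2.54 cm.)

Cast on 55 stitches.

9.5 in = 9.5 × 2.54 = 24.13 cm.
17 / 7.5 = 2.267 sts/cm.
24.13 × 2.267 = 54.69 sts.
→ 55.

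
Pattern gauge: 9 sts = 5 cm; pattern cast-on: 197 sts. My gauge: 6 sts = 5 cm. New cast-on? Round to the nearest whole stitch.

CO 131 sts.

Scale factor = 6 / 9 = 0.667.
197 × 6 / 9 = 131.33 sts.
→ 131 sts.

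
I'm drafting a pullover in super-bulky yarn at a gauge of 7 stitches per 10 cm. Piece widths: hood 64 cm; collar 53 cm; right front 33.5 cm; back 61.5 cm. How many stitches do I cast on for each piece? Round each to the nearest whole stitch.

hood 45; collar 37; right front 23; back 43.

Rate = 7/10 = 0.7 sts per cm.
hood: 64 × 0.7 = 44.80 → 45.
collar: 53 × 0.7 = 37.10 → 37.
right front: 33.5 × 0.7 = 23.45 → 23.
back: 61.5 × 0.7 = 43.05 → 43.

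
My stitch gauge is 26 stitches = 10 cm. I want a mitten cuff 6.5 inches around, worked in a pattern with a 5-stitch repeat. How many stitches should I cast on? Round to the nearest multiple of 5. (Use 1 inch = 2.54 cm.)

CO 45 sts.

6.5 in = 6.5 × 2.54 = 16.51 cm.
26 / 10 = 2.6 sts/cm.
16.51 × 2.6 = 42.93 sts.
→ 45.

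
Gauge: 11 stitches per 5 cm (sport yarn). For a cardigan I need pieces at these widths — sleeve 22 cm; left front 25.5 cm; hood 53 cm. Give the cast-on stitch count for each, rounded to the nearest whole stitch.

sleeve 48; left front 56; hood 117.

Rate = 11/5 = 2.2 sts per cm.
sleeve: 22 × 2.2 = 48.40 → 48.
left front: 25.5 × 2.2 = 56.10 → 56.
hood: 53 × 2.2 = 116.60 → 117.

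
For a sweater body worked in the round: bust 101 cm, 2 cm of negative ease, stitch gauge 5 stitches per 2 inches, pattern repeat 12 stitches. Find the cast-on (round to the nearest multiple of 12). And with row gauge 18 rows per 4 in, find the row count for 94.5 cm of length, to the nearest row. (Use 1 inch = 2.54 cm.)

Finished = 101 − 2 = 99 cm.
99 cm × 1/2.54 = 38.98 inches.
5/2 = 2.5 sts per in; 38.98 × 2.5 = 97.44 sts.
Nearest multiple of 12 → 96.
94.5 cm = 37.20 inches; × 4.5 = 167.42 → 167 rows.

Cast on 96 stitches; work 167 rows.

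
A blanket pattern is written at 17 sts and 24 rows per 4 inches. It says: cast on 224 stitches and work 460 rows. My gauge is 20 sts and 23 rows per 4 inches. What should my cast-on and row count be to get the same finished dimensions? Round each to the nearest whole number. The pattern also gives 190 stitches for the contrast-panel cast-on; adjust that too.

Stitches: 224 × 20/17 = 263.53 → 264.
Rows: 460 × 23/24 = 440.83 → 441.
contrast-panel cast-on: 190 × 20/17 = 223.53 → 224.

Cast on 264 stitches; work 441 rows; contrast-panel cast-on 224 stitches.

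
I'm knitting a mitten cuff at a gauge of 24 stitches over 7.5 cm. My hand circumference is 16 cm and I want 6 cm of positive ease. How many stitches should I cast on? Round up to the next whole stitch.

Finished = 16 + 6 = 22 cm.
24 / 7.5 = 3.2 sts per cm.
22.00 × 3.2 = 70.40 sts.
→ 71 sts.

71 stitches.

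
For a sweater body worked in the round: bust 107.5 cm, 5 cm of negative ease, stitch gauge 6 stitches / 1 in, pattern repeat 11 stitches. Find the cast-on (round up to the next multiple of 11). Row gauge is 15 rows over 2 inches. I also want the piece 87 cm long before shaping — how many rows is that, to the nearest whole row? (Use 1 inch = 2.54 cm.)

Finished = 107.5 − 5 = 102.5 cm.
102.5 cm × 1/2.54 = 40.35 inches.
6/1 = 6 sts per in; 40.35 × 6 = 242.13 sts.
Next multiple of 11 → 253.
87 cm = 34.25 inches; × 7.5 = 256.89 → 257 rows.

Cast on 253 stitches; work 257 rows.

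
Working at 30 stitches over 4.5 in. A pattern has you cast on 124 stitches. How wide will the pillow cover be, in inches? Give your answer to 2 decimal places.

18.60 inches.

30 stitches / 4.5 inch = 6.667 stitches per inch.
124 / 6.667 = 18.600 inches.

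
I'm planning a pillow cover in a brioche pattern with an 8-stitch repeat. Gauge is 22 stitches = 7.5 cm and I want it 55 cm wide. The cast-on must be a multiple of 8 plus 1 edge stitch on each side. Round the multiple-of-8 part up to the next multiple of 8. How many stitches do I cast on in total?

22 / 7.5 = 2.933 sts per cm.
55 × 2.933 = 161.33 sts.
Less 2 edge sts → 159.33 for the repeat.
Next multiple of 8: 160.
Add back 2 edge sts → 162.

CO 162 sts.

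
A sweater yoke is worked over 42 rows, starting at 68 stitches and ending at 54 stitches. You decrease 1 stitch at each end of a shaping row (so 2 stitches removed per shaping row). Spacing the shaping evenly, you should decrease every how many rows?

Stitches to remove: |54 − 68| = 14.
Shaping rows needed: 14 / 2 = 7.
42 rows / 7 = every 6 rows.

Decrease every 6th row.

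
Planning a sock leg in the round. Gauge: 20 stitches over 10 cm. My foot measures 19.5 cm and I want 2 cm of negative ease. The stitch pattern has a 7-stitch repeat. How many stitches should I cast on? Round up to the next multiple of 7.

CO 35 sts.

Finished = 19.5 − 2 = 17.5 cm.
20 / 10 = 2 sts/cm.
17.5 × 2 = 35.00 sts.
Next multiple of 7: 35.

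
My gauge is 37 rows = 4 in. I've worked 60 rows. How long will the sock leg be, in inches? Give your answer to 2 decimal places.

6.49 inches.

37 rows / 4 inch = 9.25 rows per inch.
60 / 9.25 = 6.486 inches.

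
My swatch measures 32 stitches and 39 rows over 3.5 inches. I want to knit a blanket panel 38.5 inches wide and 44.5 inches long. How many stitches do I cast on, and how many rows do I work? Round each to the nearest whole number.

Stitch gauge = 32/3.5 = 9.143 sts/in; 38.5 × 9.143 = 352.00 → 352 sts.
Row gauge = 39/3.5 = 11.143 rows/in; 44.5 × 11.143 = 495.86 → 496 rows.

Cast on 352 stitches and work 496 rows.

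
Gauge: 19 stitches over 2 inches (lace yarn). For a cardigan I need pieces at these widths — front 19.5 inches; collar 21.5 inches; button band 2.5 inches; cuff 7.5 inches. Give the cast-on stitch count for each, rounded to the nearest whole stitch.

Rate = 19/2 = 9.5 sts per in.
front: 19.5 × 9.5 = 185.25 → 185.
collar: 21.5 × 9.5 = 204.25 → 204.
button band: 2.5 × 9.5 = 23.75 → 24.
cuff: 7.5 × 9.5 = 71.25 → 71.

front 185; collar 204; button band 24; cuff 71.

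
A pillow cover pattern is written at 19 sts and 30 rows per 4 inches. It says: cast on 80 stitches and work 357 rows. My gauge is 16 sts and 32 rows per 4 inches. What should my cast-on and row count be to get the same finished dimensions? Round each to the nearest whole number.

Stitches: 80 × 16/19 = 67.37 → 67.
Rows: 357 × 32/30 = 380.80 → 381.

Cast on 67 stitches; work 381 rows.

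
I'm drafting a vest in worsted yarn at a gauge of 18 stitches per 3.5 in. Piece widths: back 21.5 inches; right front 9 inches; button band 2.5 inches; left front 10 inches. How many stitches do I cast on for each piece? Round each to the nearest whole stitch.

back 111; right front 46; button band 13; left front 51.

Rate = 18/3.5 = 5.143 sts per in.
back: 21.5 × 5.143 = 110.57 → 111.
right front: 9 × 5.143 = 46.29 → 46.
button band: 2.5 × 5.143 = 12.86 → 13.
left front: 10 × 5.143 = 51.43 → 51.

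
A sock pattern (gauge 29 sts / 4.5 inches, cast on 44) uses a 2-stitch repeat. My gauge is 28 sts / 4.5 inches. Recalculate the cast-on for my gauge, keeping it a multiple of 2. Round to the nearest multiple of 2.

44 × 28 / 29 = 42.48.
Nearest multiple of 2: 42.

42 stitches.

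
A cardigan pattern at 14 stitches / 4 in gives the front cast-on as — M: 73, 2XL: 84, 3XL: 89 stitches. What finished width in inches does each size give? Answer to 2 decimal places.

M 20.86 inches; 2XL 24.00 inches; 3XL 25.43 inches.

14/4 = 3.5 sts per in.
M: 73 / 3.5 = 20.857 → 20.86 in.
2XL: 84 / 3.5 = 24.000 → 24.00 in.
3XL: 89 / 3.5 = 25.429 → 25.43 in.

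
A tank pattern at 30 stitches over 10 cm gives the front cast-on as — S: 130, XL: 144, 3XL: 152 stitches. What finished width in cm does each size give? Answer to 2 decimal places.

30/10 = 3 sts per cm.
S: 130 / 3 = 43.333 → 43.33 cm.
XL: 144 / 3 = 48.000 → 48.00 cm.
3XL: 152 / 3 = 50.667 → 50.67 cm.

S 43.33 cm; XL 48.00 cm; 3XL 50.67 cm.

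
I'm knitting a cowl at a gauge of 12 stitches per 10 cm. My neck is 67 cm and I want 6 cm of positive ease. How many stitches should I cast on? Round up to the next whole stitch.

Finished = 67 + 6 = 73 cm.
12 / 10 = 1.2 sts per cm.
73.00 × 1.2 = 87.60 sts.
→ 88 sts.

CO 88 sts.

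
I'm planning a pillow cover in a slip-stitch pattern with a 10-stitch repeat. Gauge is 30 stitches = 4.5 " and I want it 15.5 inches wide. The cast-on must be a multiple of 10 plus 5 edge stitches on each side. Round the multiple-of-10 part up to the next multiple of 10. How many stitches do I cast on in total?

30 / 4.5 = 6.667 sts per inch.
15.5 × 6.667 = 103.33 sts.
Less 10 edge sts → 93.33 for the repeat.
Next multiple of 10: 100.
Add back 10 edge sts → 110.

CO 110 sts.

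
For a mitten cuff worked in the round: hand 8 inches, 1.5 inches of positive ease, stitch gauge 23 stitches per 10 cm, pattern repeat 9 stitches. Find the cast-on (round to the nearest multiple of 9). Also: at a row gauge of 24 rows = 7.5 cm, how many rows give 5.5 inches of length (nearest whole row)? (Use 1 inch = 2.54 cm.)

Finished = 8 + 1.5 = 9.5 inches.
9.5 inches × 2.54 = 24.13 cm.
23/10 = 2.3 sts per cm; 24.13 × 2.3 = 55.50 sts.
Nearest multiple of 9 → 54.
5.5 inches = 13.97 cm; × 3.2 = 44.70 → 45 rows.

Cast on 54 stitches; work 45 rows.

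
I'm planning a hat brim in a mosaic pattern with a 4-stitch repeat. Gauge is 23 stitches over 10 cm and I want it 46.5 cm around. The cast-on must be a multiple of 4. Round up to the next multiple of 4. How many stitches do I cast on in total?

CO 108 sts.

23 / 10 = 2.3 sts per cm.
46.5 × 2.3 = 106.95 sts.
Next multiple of 4: 108.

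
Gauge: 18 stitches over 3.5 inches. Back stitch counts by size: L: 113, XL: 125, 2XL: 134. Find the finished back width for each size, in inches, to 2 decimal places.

L 21.97 inches; XL 24.31 inches; 2XL 26.06 inches.

18/3.5 = 5.143 sts per in.
L: 113 / 5.143 = 21.972 → 21.97 in.
XL: 125 / 5.143 = 24.306 → 24.31 in.
2XL: 134 / 5.143 = 26.056 → 26.06 in.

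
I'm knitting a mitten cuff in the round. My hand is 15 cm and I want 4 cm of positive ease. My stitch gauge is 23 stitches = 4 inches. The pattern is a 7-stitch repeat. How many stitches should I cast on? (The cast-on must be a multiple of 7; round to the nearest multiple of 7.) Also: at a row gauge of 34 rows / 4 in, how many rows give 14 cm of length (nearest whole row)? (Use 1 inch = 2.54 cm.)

Finished = 15 + 4 = 19 cm.
19 cm × 1/2.54 = 7.48 inches.
23/4 = 5.75 sts per in; 7.48 × 5.75 = 43.01 sts.
Nearest multiple of 7 → 42.
14 cm = 5.51 inches; × 8.5 = 46.85 → 47 rows.

Cast on 42 stitches; work 47 rows.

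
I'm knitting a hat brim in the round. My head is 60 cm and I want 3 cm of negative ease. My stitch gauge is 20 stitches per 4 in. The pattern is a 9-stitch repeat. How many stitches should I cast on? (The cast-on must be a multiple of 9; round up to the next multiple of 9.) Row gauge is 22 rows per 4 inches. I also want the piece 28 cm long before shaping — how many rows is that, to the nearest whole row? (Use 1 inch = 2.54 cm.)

Finished = 60 − 3 = 57 cm.
57 cm × 1/2.54 = 22.44 inches.
20/4 = 5 sts per in; 22.44 × 5 = 112.20 sts.
Next multiple of 9 → 117.
28 cm = 11.02 inches; × 5.5 = 60.63 → 61 rows.

Cast on 117 stitches; work 61 rows.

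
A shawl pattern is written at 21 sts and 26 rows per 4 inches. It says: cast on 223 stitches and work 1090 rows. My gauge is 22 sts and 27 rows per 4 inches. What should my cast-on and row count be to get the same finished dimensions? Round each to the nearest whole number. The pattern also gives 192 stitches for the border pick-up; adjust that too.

Stitches: 223 × 22/21 = 233.62 → 234.
Rows: 1090 × 27/26 = 1131.92 → 1132.
border pick-up: 192 × 22/21 = 201.14 → 201.

Cast on 234 stitches; work 1132 rows; border pick-up 201 stitches.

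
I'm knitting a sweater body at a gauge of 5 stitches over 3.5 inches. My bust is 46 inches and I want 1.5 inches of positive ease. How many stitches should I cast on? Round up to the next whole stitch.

68 stitches.

Finished = 46 + 1.5 = 47.5 in.
5 / 3.5 = 1.429 sts per inch.
47.50 × 1.429 = 67.86 sts.
→ 68 sts.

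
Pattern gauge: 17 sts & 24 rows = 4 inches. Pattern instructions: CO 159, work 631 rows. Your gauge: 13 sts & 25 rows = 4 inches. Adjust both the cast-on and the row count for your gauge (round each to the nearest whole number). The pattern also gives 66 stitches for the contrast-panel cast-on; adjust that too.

Cast on 122 stitches; work 657 rows; contrast-panel cast-on 50 stitches.

Stitches: 159 × 13/17 = 121.59 → 122.
Rows: 631 × 25/24 = 657.29 → 657.
contrast-panel cast-on: 66 × 13/17 = 50.47 → 50.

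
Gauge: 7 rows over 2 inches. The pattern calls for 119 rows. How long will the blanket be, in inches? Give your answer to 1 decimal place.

7 rows / 2 inch = 3.5 rows per inch.
119 / 3.5 = 34.00 inches.

34.0 inches.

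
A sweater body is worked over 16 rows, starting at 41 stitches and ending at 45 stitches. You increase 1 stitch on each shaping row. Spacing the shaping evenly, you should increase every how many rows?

Stitches to add: |45 − 41| = 4.
Shaping rows needed: 4 / 1 = 4.
16 rows / 4 = every 4 rows.

Increase every 4th row.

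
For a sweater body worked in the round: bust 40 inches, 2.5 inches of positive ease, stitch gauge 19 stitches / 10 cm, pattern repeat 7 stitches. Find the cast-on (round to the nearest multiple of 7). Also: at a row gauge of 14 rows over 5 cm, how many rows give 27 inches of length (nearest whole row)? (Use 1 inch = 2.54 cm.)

Finished = 40 + 2.5 = 42.5 inches.
42.5 inches × 2.54 = 107.95 cm.
19/10 = 1.9 sts per cm; 107.95 × 1.9 = 205.10 sts.
Nearest multiple of 7 → 203.
27 inches = 68.58 cm; × 2.8 = 192.02 → 192 rows.

Cast on 203 stitches; work 192 rows.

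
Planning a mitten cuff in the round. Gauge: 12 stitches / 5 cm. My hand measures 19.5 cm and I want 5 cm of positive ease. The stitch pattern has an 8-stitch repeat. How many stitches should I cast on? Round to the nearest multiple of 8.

Finished = 19.5 + 5 = 24.5 cm.
12 / 5 = 2.4 sts/cm.
24.5 × 2.4 = 58.80 sts.
Nearest multiple of 8: 56.

56 stitches.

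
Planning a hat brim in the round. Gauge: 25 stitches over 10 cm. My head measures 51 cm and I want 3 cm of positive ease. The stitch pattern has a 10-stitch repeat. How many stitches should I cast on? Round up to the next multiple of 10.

Finished = 51 + 3 = 54 cm.
25 / 10 = 2.5 sts/cm.
54 × 2.5 = 135.00 sts.
Next multiple of 10: 140.

140 stitches.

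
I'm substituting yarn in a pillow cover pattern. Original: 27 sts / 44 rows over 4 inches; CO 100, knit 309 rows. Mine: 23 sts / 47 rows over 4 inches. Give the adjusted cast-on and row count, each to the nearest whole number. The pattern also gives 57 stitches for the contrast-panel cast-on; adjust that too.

Stitches: 100 × 23/27 = 85.19 → 85.
Rows: 309 × 47/44 = 330.07 → 330.
contrast-panel cast-on: 57 × 23/27 = 48.56 → 49.

Cast on 85 stitches; work 330 rows; contrast-panel cast-on 49 stitches.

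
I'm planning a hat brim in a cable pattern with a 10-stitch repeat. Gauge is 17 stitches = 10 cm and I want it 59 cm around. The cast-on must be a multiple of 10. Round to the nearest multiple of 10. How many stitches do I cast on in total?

Cast on 100 stitches.

17 / 10 = 1.7 sts per cm.
59 × 1.7 = 100.30 sts.
Nearest multiple of 10: 100.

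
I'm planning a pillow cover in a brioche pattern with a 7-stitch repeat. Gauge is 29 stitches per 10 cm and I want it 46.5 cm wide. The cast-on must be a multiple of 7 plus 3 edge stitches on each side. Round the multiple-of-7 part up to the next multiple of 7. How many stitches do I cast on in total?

Cast on 139 stitches.

29 / 10 = 2.9 sts per cm.
46.5 × 2.9 = 134.85 sts.
Less 6 edge sts → 128.85 for the repeat.
Next multiple of 7: 133.
Add back 6 edge sts → 139.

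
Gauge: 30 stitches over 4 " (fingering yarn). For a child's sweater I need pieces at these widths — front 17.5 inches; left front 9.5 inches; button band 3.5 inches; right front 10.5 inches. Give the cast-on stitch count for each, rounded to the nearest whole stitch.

front 131; left front 71; button band 26; right front 79.

Rate = 30/4 = 7.5 sts per in.
front: 17.5 × 7.5 = 131.25 → 131.
left front: 9.5 × 7.5 = 71.25 → 71.
button band: 3.5 × 7.5 = 26.25 → 26.
right front: 10.5 × 7.5 = 78.75 → 79.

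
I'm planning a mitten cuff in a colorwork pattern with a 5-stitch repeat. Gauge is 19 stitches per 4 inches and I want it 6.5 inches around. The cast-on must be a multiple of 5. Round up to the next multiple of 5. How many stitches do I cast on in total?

19 / 4 = 4.75 sts per inch.
6.5 × 4.75 = 30.88 sts.
Next multiple of 5: 35.

CO 35 sts.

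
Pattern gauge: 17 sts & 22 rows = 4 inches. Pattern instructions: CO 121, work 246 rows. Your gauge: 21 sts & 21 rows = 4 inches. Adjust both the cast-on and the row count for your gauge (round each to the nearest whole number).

Cast on 149 stitches; work 235 rows.

Stitches: 121 × 21/17 = 149.47 → 149.
Rows: 246 × 21/22 = 234.82 → 235.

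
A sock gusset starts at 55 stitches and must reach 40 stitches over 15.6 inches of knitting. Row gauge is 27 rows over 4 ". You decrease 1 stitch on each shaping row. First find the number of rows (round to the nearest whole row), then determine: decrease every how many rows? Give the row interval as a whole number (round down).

Decrease every 7th row.

Rows = 15.6 × 6.75 = 105.3 → 105 rows.
Stitches to remove: 15 → 15 shaping rows (at 1 st each).
105 / 15 = 7.00 → every 7 rows.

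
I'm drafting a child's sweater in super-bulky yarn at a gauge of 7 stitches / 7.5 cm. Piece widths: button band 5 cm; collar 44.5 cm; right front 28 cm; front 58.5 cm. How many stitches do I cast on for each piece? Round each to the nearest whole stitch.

button band 5; collar 42; right front 26; front 55.

Rate = 7/7.5 = 0.933 sts per cm.
button band: 5 × 0.933 = 4.67 → 5.
collar: 44.5 × 0.933 = 41.53 → 42.
right front: 28 × 0.933 = 26.13 → 26.
front: 58.5 × 0.933 = 54.60 → 55.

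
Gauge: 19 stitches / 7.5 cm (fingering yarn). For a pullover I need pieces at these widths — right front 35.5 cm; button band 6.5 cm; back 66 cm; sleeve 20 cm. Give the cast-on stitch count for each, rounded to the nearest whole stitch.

right front 90; button band 16; back 167; sleeve 51.

Rate = 19/7.5 = 2.533 sts per cm.
right front: 35.5 × 2.533 = 89.93 → 90.
button band: 6.5 × 2.533 = 16.47 → 16.
back: 66 × 2.533 = 167.20 → 167.
sleeve: 20 × 2.533 = 50.67 → 51.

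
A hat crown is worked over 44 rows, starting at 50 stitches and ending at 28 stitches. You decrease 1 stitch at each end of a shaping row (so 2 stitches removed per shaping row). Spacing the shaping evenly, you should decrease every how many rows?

Stitches to remove: |28 − 50| = 22.
Shaping rows needed: 22 / 2 = 11.
44 rows / 11 = every 4 rows.

Decrease every 4th row.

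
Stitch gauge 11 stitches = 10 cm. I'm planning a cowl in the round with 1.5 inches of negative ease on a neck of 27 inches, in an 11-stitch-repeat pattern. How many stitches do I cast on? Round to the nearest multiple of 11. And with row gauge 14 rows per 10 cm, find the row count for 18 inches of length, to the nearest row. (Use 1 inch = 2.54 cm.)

Cast on 66 stitches; work 64 rows.

Finished = 27 − 1.5 = 25.5 inches.
25.5 inches × 2.54 = 64.77 cm.
11/10 = 1.1 sts per cm; 64.77 × 1.1 = 71.25 sts.
Nearest multiple of 11 → 66.
18 inches = 45.72 cm; × 1.4 = 64.01 → 64 rows.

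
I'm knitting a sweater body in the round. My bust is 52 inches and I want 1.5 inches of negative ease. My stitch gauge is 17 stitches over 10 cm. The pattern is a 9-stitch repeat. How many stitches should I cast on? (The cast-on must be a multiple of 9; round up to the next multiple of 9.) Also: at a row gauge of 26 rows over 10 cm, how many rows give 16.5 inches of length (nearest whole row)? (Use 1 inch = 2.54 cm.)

Finished = 52 − 1.5 = 50.5 inches.
50.5 inches × 2.54 = 128.27 cm.
17/10 = 1.7 sts per cm; 128.27 × 1.7 = 218.06 sts.
Next multiple of 9 → 225.
16.5 inches = 41.91 cm; × 2.6 = 108.97 → 109 rows.

Cast on 225 stitches; work 109 rows.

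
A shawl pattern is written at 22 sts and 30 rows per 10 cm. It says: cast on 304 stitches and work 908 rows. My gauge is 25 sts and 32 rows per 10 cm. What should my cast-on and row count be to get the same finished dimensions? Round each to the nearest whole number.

Cast on 345 stitches; work 969 rows.

Stitches: 304 × 25/22 = 345.45 → 345.
Rows: 908 × 32/30 = 968.53 → 969.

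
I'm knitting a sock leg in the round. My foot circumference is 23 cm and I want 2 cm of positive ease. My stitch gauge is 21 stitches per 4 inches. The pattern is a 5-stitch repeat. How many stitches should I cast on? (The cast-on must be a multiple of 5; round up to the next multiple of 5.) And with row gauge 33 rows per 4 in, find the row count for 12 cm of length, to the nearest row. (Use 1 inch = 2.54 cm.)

Finished = 23 + 2 = 25 cm.
25 cm × 1/2.54 = 9.84 inches.
21/4 = 5.25 sts per in; 9.84 × 5.25 = 51.67 sts.
Next multiple of 5 → 55.
12 cm = 4.72 inches; × 8.25 = 38.98 → 39 rows.

Cast on 55 stitches; work 39 rows.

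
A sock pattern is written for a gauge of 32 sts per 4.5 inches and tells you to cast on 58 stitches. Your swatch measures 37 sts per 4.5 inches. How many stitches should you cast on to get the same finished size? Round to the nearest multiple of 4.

Cast on 68 stitches.

Scale factor = 37 / 32 = 1.156.
58 × 37 / 32 = 67.06 sts.
→ 68 sts.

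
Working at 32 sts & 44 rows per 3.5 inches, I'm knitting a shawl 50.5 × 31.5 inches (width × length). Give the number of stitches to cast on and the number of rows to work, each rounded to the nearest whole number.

Cast on 462 stitches and work 396 rows.

Stitch gauge = 32/3.5 = 9.143 sts/in; 50.5 × 9.143 = 461.71 → 462 sts.
Row gauge = 44/3.5 = 12.571 rows/in; 31.5 × 12.571 = 396.00 → 396 rows.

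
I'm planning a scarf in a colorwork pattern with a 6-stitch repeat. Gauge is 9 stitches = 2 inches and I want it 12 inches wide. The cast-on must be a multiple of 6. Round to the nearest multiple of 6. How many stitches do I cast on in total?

CO 54 sts.

9 / 2 = 4.5 sts per inch.
12 × 4.5 = 54.00 sts.
Nearest multiple of 6: 54.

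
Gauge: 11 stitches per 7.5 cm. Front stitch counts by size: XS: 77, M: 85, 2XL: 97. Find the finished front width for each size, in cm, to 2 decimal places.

11/7.5 = 1.467 sts per cm.
XS: 77 / 1.467 = 52.500 → 52.50 cm.
M: 85 / 1.467 = 57.955 → 57.95 cm.
2XL: 97 / 1.467 = 66.136 → 66.14 cm.

XS 52.50 cm; M 57.95 cm; 2XL 66.14 cm.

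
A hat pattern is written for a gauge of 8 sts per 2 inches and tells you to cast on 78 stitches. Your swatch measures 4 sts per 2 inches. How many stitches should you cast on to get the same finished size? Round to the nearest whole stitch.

Scale factor = 4 / 8 = 0.500.
78 × 4 / 8 = 39.00 sts.

39 stitches.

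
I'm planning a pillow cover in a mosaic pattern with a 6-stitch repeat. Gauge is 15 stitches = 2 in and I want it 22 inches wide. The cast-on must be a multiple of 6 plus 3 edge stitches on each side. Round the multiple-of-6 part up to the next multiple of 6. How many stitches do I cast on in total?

168 stitches.

15 / 2 = 7.5 sts per inch.
22 × 7.5 = 165.00 sts.
Less 6 edge sts → 159.00 for the repeat.
Next multiple of 6: 162.
Add back 6 edge sts → 168.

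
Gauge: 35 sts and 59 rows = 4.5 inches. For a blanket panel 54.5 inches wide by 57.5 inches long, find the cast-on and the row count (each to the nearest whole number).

Cast on 424 stitches and work 754 rows.

Stitch gauge = 35/4.5 = 7.778 sts/in; 54.5 × 7.778 = 423.89 → 424 sts.
Row gauge = 59/4.5 = 13.111 rows/in; 57.5 × 13.111 = 753.89 → 754 rows.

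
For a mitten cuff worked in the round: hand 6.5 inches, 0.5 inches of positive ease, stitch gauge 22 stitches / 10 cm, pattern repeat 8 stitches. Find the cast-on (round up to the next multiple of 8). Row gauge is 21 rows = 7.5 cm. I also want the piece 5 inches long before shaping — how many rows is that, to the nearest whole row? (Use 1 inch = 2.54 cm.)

Finished = 6.5 + 0.5 = 7 inches.
7 inches × 2.54 = 17.78 cm.
22/10 = 2.2 sts per cm; 17.78 × 2.2 = 39.12 sts.
Next multiple of 8 → 40.
5 inches = 12.70 cm; × 2.8 = 35.56 → 36 rows.

Cast on 40 stitches; work 36 rows.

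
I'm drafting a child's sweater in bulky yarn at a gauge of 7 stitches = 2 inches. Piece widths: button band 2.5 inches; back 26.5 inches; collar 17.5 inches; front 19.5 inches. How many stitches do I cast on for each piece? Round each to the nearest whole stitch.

Rate = 7/2 = 3.5 sts per in.
button band: 2.5 × 3.5 = 8.75 → 9.
back: 26.5 × 3.5 = 92.75 → 93.
collar: 17.5 × 3.5 = 61.25 → 61.
front: 19.5 × 3.5 = 68.25 → 68.

button band 9; back 93; collar 61; front 68.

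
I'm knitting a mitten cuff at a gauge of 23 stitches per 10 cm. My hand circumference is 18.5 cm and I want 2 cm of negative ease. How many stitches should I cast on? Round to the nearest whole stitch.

Finished = 18.5 − 2 = 16.5 cm.
23 / 10 = 2.3 sts per cm.
16.50 × 2.3 = 37.95 sts.
→ 38 sts.

Cast on 38 stitches.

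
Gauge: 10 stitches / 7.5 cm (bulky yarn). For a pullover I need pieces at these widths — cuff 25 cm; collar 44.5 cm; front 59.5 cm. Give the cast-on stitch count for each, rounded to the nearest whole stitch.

cuff 33; collar 59; front 79.

Rate = 10/7.5 = 1.333 sts per cm.
cuff: 25 × 1.333 = 33.33 → 33.
collar: 44.5 × 1.333 = 59.33 → 59.
front: 59.5 × 1.333 = 79.33 → 79.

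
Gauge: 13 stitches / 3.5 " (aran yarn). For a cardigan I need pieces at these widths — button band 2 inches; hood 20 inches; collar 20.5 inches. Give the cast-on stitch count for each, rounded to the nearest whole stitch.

Rate = 13/3.5 = 3.714 sts per in.
button band: 2 × 3.714 = 7.43 → 7.
hood: 20 × 3.714 = 74.29 → 74.
collar: 20.5 × 3.714 = 76.14 → 76.

button band 7; hood 74; collar 76.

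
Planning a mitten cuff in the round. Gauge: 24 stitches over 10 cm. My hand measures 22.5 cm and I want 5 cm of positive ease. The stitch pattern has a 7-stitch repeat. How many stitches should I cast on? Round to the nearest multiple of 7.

63 stitches.

Finished = 22.5 + 5 = 27.5 cm.
24 / 10 = 2.4 sts/cm.
27.5 × 2.4 = 66.00 sts.
Nearest multiple of 7: 63.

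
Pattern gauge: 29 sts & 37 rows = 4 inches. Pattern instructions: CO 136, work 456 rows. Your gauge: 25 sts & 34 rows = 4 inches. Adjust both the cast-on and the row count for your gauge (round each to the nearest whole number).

Cast on 117 stitches; work 419 rows.

Stitches: 136 × 25/29 = 117.24 → 117.
Rows: 456 × 34/37 = 419.03 → 419.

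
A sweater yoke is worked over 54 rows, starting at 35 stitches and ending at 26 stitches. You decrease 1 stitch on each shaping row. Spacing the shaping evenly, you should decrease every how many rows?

Stitches to remove: |26 − 35| = 9.
Shaping rows needed: 9 / 1 = 9.
54 rows / 9 = every 6 rows.

Decrease every 6th row.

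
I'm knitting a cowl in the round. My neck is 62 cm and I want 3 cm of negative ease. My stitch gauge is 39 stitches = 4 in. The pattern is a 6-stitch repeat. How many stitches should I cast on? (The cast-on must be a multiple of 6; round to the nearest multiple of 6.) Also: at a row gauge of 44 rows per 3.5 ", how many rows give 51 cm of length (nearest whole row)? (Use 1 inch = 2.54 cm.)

Cast on 228 stitches; work 252 rows.

Finished = 62 − 3 = 59 cm.
59 cm × 1/2.54 = 23.23 inches.
39/4 = 9.75 sts per in; 23.23 × 9.75 = 226.48 sts.
Nearest multiple of 6 → 228.
51 cm = 20.08 inches; × 12.571 = 252.42 → 252 rows.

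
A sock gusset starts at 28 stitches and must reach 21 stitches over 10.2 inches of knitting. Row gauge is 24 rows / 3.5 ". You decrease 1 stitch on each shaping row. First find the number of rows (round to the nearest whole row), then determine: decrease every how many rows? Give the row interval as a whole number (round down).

Decrease every 10th row.

Rows = 10.2 × 6.857 = 69.9 → 70 rows.
Stitches to remove: 7 → 7 shaping rows (at 1 st each).
70 / 7 = 10.00 → every 10 rows.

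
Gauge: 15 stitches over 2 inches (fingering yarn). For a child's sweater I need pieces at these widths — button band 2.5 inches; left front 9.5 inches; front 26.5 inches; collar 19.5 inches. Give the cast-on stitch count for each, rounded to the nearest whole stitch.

Rate = 15/2 = 7.5 sts per in.
button band: 2.5 × 7.5 = 18.75 → 19.
left front: 9.5 × 7.5 = 71.25 → 71.
front: 26.5 × 7.5 = 198.75 → 199.
collar: 19.5 × 7.5 = 146.25 → 146.

button band 19; left front 71; front 199; collar 146.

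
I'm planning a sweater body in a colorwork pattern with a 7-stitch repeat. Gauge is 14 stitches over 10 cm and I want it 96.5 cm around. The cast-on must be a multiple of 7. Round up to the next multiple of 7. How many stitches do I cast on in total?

14 / 10 = 1.4 sts per cm.
96.5 × 1.4 = 135.10 sts.
Next multiple of 7: 140.

CO 140 sts.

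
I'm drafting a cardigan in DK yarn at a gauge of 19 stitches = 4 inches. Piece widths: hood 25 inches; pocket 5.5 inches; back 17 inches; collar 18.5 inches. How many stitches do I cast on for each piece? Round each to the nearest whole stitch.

Rate = 19/4 = 4.75 sts per in.
hood: 25 × 4.75 = 118.75 → 119.
pocket: 5.5 × 4.75 = 26.12 → 26.
back: 17 × 4.75 = 80.75 → 81.
collar: 18.5 × 4.75 = 87.88 → 88.

hood 119; pocket 26; back 81; collar 88.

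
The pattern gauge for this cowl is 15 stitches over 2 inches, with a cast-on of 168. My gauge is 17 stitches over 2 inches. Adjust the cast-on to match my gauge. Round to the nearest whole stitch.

190 stitches.

Scale factor = 17 / 15 = 1.133.
168 × 17 / 15 = 190.40 sts.
→ 190 sts.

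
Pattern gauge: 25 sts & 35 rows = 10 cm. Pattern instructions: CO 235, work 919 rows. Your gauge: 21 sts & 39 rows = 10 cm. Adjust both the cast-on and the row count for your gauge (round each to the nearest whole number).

Cast on 197 stitches; work 1024 rows.

Stitches: 235 × 21/25 = 197.40 → 197.
Rows: 919 × 39/35 = 1024.03 → 1024.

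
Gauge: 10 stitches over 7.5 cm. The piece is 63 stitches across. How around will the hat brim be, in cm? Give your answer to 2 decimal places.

47.25 cm.

10 stitches / 7.5 cm = 1.333 stitches per cm.
63 / 1.333 = 47.250 cm.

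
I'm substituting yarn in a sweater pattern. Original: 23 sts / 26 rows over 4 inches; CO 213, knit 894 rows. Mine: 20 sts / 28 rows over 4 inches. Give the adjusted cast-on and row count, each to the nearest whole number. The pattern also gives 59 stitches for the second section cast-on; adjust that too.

Cast on 185 stitches; work 963 rows; second section cast-on 51 stitches.

Stitches: 213 × 20/23 = 185.22 → 185.
Rows: 894 × 28/26 = 962.77 → 963.
second section cast-on: 59 × 20/23 = 51.30 → 51.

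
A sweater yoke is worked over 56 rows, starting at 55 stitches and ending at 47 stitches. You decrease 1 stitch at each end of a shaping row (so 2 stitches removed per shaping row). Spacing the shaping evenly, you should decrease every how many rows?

Stitches to remove: |47 − 55| = 8.
Shaping rows needed: 8 / 2 = 4.
56 rows / 4 = every 14 rows.

Decrease every 14th row.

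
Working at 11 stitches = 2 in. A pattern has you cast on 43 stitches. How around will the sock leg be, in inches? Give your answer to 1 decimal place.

7.8 inches.

11 stitches / 2 inch = 5.5 stitches per inch.
43 / 5.5 = 7.82 inches.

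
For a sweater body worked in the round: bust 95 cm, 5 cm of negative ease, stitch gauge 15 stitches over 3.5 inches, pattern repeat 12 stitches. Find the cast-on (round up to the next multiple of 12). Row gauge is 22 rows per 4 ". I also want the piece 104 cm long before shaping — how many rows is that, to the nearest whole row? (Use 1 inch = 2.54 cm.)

Finished = 95 − 5 = 90 cm.
90 cm × 1/2.54 = 35.43 inches.
15/3.5 = 4.286 sts per in; 35.43 × 4.286 = 151.86 sts.
Next multiple of 12 → 156.
104 cm = 40.94 inches; × 5.5 = 225.20 → 225 rows.

Cast on 156 stitches; work 225 rows.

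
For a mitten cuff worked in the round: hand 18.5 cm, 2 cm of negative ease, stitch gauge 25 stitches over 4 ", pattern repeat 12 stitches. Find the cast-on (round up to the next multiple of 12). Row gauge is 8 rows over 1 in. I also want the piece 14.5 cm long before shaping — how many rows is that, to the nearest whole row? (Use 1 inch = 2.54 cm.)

Cast on 48 stitches; work 46 rows.

Finished = 18.5 − 2 = 16.5 cm.
16.5 cm × 1/2.54 = 6.50 inches.
25/4 = 6.25 sts per in; 6.50 × 6.25 = 40.60 sts.
Next multiple of 12 → 48.
14.5 cm = 5.71 inches; × 8 = 45.67 → 46 rows.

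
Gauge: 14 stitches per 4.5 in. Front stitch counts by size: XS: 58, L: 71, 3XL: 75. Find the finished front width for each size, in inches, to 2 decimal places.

XS 18.64 inches; L 22.82 inches; 3XL 24.11 inches.

14/4.5 = 3.111 sts per in.
XS: 58 / 3.111 = 18.643 → 18.64 in.
L: 71 / 3.111 = 22.821 → 22.82 in.
3XL: 75 / 3.111 = 24.107 → 24.11 in.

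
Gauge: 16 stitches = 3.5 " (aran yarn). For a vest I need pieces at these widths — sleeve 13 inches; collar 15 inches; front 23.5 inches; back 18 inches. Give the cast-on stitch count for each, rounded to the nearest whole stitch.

sleeve 59; collar 69; front 107; back 82.

Rate = 16/3.5 = 4.571 sts per in.
sleeve: 13 × 4.571 = 59.43 → 59.
collar: 15 × 4.571 = 68.57 → 69.
front: 23.5 × 4.571 = 107.43 → 107.
back: 18 × 4.571 = 82.29 → 82.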